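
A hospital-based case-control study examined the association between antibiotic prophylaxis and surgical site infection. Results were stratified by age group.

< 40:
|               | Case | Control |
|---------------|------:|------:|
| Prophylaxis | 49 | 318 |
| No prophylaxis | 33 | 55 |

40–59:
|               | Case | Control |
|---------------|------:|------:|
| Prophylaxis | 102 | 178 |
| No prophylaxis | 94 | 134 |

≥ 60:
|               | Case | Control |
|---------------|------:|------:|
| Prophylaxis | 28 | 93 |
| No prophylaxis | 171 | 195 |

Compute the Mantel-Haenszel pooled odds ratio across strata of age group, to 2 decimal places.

OR_MH = Σ(aᵢdᵢ/nᵢ) / Σ(bᵢcᵢ/nᵢ), where nᵢ is the stratum total.
Stratum 1 (< 40): n = 455; a·d/n = 49·55/455 = 5.9231; b·c/n = 318·33/455 = 23.0637
Stratum 2 (40–59): n = 508; a·d/n = 102·134/508 = 26.9055; b·c/n = 178·94/508 = 32.9370
Stratum 3 (≥ 60): n = 487; a·d/n = 28·195/487 = 11.2115; b·c/n = 93·171/487 = 32.6550
OR_MH = (5.9231 + 26.9055 + 11.2115) / (23.0637 + 32.9370 + 32.6550) = 44.0401 / 88.6558 = 0.49675

0.50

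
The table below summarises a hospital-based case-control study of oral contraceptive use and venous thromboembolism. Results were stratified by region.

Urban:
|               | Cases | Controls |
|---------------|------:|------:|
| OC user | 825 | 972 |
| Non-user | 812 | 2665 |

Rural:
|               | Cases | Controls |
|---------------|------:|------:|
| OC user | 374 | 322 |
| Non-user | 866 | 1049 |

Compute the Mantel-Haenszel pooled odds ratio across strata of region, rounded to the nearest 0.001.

2.211

OR_MH = Σ(aᵢdᵢ/nᵢ) / Σ(bᵢcᵢ/nᵢ), where nᵢ is the stratum total.
Stratum 1 (Urban): n = 5274; a·d/n = 825·2665/5274 = 416.8800; b·c/n = 972·812/5274 = 149.6519
Stratum 2 (Rural): n = 2611; a·d/n = 374·1049/2611 = 150.2589; b·c/n = 322·866/2611 = 106.7989
OR_MH = (416.8800 + 150.2589) / (149.6519 + 106.7989) = 567.1389 / 256.4508 = 2.21149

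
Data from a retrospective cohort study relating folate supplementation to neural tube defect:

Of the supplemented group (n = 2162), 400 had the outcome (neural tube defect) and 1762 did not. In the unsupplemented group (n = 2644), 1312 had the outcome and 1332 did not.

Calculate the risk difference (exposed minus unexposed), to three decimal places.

From the description: a = 400, b = 1762, c = 1312, d = 1332.
Risk in exposed = 400/2162 = 0.185014; risk in unexposed = 1312/2644 = 0.496218.
Risk difference = 0.185014 − 0.496218 = -0.311204

-0.311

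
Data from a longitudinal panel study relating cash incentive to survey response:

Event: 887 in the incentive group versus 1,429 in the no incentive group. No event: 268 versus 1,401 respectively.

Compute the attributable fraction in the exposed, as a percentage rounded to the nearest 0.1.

34.2

From the description: a = 887, b = 268, c = 1429, d = 1401.
Risk in exposed = 887/1155 = 0.76797; risk in unexposed = 1429/2830 = 0.50495.
RR = 0.76797/0.50495 = 1.52088
AR% = (RR − 1)/RR × 100 = (1.52088 − 1)/1.52088 × 100 = 34.2487%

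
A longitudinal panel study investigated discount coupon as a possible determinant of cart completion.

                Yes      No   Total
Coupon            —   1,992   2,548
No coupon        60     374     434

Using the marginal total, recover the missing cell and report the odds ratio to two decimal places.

The missing cell is in the exposed row: 2548 − 1992 = 556.
So a = 556, b = 1992, c = 60, d = 374.
OR = (a·d)/(b·c) = (556 × 374) / (1992 × 60) = 207944 / 119520 = 1.73983

1.74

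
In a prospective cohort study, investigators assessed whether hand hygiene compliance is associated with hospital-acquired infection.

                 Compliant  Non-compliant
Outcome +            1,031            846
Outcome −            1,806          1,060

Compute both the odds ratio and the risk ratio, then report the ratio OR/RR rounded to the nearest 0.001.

0.874

Reading the table with exposure as columns: a = 1031 (Compliant, case), b = 1806 (Compliant, non-case), c = 846 (Non-compliant, case), d = 1060.
OR = (1031·1060)/(1806·846) = 1092860/1527876 = 0.71528
Risk in exposed = 1031/2837 = 0.36341; risk in unexposed = 846/1906 = 0.44386; RR = 0.81875
OR/RR = 0.71528 / 0.81875 = 0.87362
The outcome is not rare, so the OR lies further from 1 than the RR.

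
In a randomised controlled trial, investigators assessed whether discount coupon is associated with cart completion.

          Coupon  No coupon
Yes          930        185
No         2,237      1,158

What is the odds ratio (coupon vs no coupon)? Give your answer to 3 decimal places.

Reading the table with exposure as columns: a = 930 (Coupon, case), b = 2237 (Coupon, non-case), c = 185 (No coupon, case), d = 1158.
OR = (a·d)/(b·c) = (930 × 1158) / (2237 × 185) = 1076940 / 413845 = 2.60228
The odds of cart completion are about 2.60 times as high in the coupon group.

2.602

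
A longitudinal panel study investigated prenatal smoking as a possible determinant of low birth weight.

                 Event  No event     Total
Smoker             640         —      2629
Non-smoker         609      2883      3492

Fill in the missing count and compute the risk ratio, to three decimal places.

The missing cell is in the exposed row: 2629 − 640 = 1989.
So a = 640, b = 1989, c = 609, d = 2883.
RR = [a/(a+b)] / [c/(c+d)] = (640/2629) / (609/3492) = 0.24344/0.17440 = 1.39587

1.396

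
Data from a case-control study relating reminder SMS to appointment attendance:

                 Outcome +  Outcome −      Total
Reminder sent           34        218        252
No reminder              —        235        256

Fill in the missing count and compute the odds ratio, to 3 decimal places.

The missing cell is in the unexposed row: 256 − 235 = 21.
So a = 34, b = 218, c = 21, d = 235.
OR = (a·d)/(b·c) = (34 × 235) / (218 × 21) = 7990 / 4578 = 1.74530

1.745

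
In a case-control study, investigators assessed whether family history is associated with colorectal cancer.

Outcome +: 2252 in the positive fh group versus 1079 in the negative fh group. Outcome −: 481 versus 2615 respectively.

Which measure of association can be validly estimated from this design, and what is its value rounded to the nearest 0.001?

11.347

From the description: a = 2252, b = 481, c = 1079, d = 2615.
This is a case-control study: participants were sampled on outcome status, so risks in the source population cannot be estimated directly — relative risk is not valid here. The odds ratio is the appropriate measure.
OR = (a·d)/(b·c) = (2252 × 2615) / (481 × 1079) = 5888980 / 518999 = 11.34680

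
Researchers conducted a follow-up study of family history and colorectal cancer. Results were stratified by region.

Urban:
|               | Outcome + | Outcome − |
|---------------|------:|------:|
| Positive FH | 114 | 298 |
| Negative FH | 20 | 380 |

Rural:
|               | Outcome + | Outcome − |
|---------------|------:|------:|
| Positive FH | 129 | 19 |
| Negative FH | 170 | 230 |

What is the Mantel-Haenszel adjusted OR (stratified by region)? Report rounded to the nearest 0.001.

OR_MH = Σ(aᵢdᵢ/nᵢ) / Σ(bᵢcᵢ/nᵢ), where nᵢ is the stratum total.
Stratum 1 (Urban): n = 812; a·d/n = 114·380/812 = 53.3498; b·c/n = 298·20/812 = 7.3399
Stratum 2 (Rural): n = 548; a·d/n = 129·230/548 = 54.1423; b·c/n = 19·170/548 = 5.8942
OR_MH = (53.3498 + 54.1423) / (7.3399 + 5.8942) = 107.4921 / 13.2341 = 8.12238

8.122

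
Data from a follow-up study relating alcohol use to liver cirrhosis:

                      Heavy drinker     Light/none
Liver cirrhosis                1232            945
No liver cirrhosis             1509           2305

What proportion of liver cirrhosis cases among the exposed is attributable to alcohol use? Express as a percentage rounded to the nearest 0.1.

Reading the table with exposure as columns: a = 1232 (Heavy drinker, case), b = 1509 (Heavy drinker, non-case), c = 945 (Light/none, case), d = 2305.
Risk in exposed = 1232/2741 = 0.44947; risk in unexposed = 945/3250 = 0.29077.
RR = 0.44947/0.29077 = 1.54580
AR% = (RR − 1)/RR × 100 = (1.54580 − 1)/1.54580 × 100 = 35.3086%

35.3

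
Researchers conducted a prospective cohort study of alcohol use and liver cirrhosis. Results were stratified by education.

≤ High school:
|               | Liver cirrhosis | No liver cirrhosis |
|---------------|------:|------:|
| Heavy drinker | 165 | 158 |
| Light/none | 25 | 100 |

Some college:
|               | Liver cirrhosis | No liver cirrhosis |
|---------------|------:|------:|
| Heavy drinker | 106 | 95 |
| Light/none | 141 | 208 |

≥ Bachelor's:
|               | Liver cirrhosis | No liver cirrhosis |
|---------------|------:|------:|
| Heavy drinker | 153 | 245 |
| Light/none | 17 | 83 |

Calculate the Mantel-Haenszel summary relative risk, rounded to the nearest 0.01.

1.73

RR_MH = Σ(aᵢ·n₀ᵢ/nᵢ) / Σ(cᵢ·n₁ᵢ/nᵢ), with n₁ᵢ = aᵢ+bᵢ (exposed), n₀ᵢ = cᵢ+dᵢ (unexposed), nᵢ = n₁ᵢ+n₀ᵢ.
Stratum 1 (≤ High school): n₁ = 323, n₀ = 125, n = 448; a·n₀/n = 165·125/448 = 46.0379; c·n₁/n = 25·323/448 = 18.0246
Stratum 2 (Some college): n₁ = 201, n₀ = 349, n = 550; a·n₀/n = 106·349/550 = 67.2618; c·n₁/n = 141·201/550 = 51.5291
Stratum 3 (≥ Bachelor's): n₁ = 398, n₀ = 100, n = 498; a·n₀/n = 153·100/498 = 30.7229; c·n₁/n = 17·398/498 = 13.5863
RR_MH = (46.0379 + 67.2618 + 30.7229) / (18.0246 + 51.5291 + 13.5863) = 144.0227 / 83.1400 = 1.73229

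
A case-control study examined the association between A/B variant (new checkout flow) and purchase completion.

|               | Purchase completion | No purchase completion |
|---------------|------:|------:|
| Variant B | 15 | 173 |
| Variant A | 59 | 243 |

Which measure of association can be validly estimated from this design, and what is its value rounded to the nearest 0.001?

0.357

Cells: a = 15, b = 173, c = 59, d = 243.
This is a case-control study: participants were sampled on outcome status, so risks in the source population cannot be estimated directly — relative risk is not valid here. The odds ratio is the appropriate measure.
OR = (a·d)/(b·c) = (15 × 243) / (173 × 59) = 3645 / 10207 = 0.35711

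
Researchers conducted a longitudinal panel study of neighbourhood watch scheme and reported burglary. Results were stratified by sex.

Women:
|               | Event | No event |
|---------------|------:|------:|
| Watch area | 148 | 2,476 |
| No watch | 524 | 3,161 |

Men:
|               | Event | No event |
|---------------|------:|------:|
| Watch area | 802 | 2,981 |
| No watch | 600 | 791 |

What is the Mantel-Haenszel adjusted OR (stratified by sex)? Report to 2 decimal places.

0.36

OR_MH = Σ(aᵢdᵢ/nᵢ) / Σ(bᵢcᵢ/nᵢ), where nᵢ is the stratum total.
Stratum 1 (Women): n = 6309; a·d/n = 148·3161/6309 = 74.1525; b·c/n = 2476·524/6309 = 205.6465
Stratum 2 (Men): n = 5174; a·d/n = 802·791/5174 = 122.6096; b·c/n = 2981·600/5174 = 345.6900
OR_MH = (74.1525 + 122.6096) / (205.6465 + 345.6900) = 196.7621 / 551.3365 = 0.35688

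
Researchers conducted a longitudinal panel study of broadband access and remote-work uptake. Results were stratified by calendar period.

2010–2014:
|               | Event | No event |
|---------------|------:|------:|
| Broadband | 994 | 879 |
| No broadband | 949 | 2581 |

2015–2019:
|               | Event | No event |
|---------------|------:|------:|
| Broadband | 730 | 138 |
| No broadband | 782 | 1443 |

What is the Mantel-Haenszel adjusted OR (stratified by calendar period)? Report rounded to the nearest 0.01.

4.31

OR_MH = Σ(aᵢdᵢ/nᵢ) / Σ(bᵢcᵢ/nᵢ), where nᵢ is the stratum total.
Stratum 1 (2010–2014): n = 5403; a·d/n = 994·2581/5403 = 474.8314; b·c/n = 879·949/5403 = 154.3903
Stratum 2 (2015–2019): n = 3093; a·d/n = 730·1443/3093 = 340.5723; b·c/n = 138·782/3093 = 34.8904
OR_MH = (474.8314 + 340.5723) / (154.3903 + 34.8904) = 815.4036 / 189.2807 = 4.30791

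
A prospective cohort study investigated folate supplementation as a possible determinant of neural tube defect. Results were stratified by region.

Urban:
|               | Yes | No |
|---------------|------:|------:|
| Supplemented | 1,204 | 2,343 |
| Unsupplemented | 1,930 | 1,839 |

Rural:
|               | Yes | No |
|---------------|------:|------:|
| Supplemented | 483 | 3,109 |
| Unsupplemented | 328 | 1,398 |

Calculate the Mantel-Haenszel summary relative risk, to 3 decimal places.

RR_MH = Σ(aᵢ·n₀ᵢ/nᵢ) / Σ(cᵢ·n₁ᵢ/nᵢ), with n₁ᵢ = aᵢ+bᵢ (exposed), n₀ᵢ = cᵢ+dᵢ (unexposed), nᵢ = n₁ᵢ+n₀ᵢ.
Stratum 1 (Urban): n₁ = 3547, n₀ = 3769, n = 7316; a·n₀/n = 1204·3769/7316 = 620.2674; c·n₁/n = 1930·3547/7316 = 935.7176
Stratum 2 (Rural): n₁ = 3592, n₀ = 1726, n = 5318; a·n₀/n = 483·1726/5318 = 156.7616; c·n₁/n = 328·3592/5318 = 221.5449
RR_MH = (620.2674 + 156.7616) / (935.7176 + 221.5449) = 777.0289 / 1157.2625 = 0.67144

0.671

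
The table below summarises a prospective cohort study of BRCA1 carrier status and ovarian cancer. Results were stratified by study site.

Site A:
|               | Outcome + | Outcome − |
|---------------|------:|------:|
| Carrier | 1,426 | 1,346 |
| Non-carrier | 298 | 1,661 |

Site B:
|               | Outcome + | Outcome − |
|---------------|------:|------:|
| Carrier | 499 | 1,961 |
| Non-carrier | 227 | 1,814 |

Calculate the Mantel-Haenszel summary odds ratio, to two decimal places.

3.82

OR_MH = Σ(aᵢdᵢ/nᵢ) / Σ(bᵢcᵢ/nᵢ), where nᵢ is the stratum total.
Stratum 1 (Site A): n = 4731; a·d/n = 1426·1661/4731 = 500.6523; b·c/n = 1346·298/4731 = 84.7829
Stratum 2 (Site B): n = 4501; a·d/n = 499·1814/4501 = 201.1078; b·c/n = 1961·227/4501 = 98.8996
OR_MH = (500.6523 + 201.1078) / (84.7829 + 98.8996) = 701.7600 / 183.6825 = 3.82051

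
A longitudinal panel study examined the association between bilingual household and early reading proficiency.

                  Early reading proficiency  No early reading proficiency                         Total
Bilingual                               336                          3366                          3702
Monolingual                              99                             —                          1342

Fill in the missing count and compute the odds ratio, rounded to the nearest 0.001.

1.253

The missing cell is in the unexposed row: 1342 − 99 = 1243.
So a = 336, b = 3366, c = 99, d = 1243.
OR = (a·d)/(b·c) = (336 × 1243) / (3366 × 99) = 417648 / 333234 = 1.25332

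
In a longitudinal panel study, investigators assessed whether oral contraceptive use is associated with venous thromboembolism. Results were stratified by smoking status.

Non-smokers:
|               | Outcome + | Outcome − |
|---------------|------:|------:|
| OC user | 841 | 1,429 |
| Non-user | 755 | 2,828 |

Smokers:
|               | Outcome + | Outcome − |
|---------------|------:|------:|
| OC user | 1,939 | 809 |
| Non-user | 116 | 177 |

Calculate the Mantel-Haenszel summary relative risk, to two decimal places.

RR_MH = Σ(aᵢ·n₀ᵢ/nᵢ) / Σ(cᵢ·n₁ᵢ/nᵢ), with n₁ᵢ = aᵢ+bᵢ (exposed), n₀ᵢ = cᵢ+dᵢ (unexposed), nᵢ = n₁ᵢ+n₀ᵢ.
Stratum 1 (Non-smokers): n₁ = 2270, n₀ = 3583, n = 5853; a·n₀/n = 841·3583/5853 = 514.8305; c·n₁/n = 755·2270/5853 = 292.8157
Stratum 2 (Smokers): n₁ = 2748, n₀ = 293, n = 3041; a·n₀/n = 1939·293/3041 = 186.8224; c·n₁/n = 116·2748/3041 = 104.8234
RR_MH = (514.8305 + 186.8224) / (292.8157 + 104.8234) = 701.6529 / 397.6391 = 1.76455

1.76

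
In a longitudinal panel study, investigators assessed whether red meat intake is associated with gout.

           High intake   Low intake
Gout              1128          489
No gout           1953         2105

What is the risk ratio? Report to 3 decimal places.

Reading the table with exposure as columns: a = 1128 (High intake, case), b = 1953 (High intake, non-case), c = 489 (Low intake, case), d = 2105.
Risk in exposed = 1128/3081 = 0.36611; risk in unexposed = 489/2594 = 0.18851.
RR = 0.36611 / 0.18851 = 1.94213
The risk among the exposed is 1.94 times that among the unexposed.

1.942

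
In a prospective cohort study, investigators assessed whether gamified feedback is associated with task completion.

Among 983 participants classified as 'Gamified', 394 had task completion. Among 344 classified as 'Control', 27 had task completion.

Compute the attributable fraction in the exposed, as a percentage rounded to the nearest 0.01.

80.42

From the description: a = 394, b = 589, c = 27, d = 317.
Risk in exposed = 394/983 = 0.40081; risk in unexposed = 27/344 = 0.07849.
RR = 0.40081/0.07849 = 5.10667
AR% = (RR − 1)/RR × 100 = (5.10667 − 1)/5.10667 × 100 = 80.4177%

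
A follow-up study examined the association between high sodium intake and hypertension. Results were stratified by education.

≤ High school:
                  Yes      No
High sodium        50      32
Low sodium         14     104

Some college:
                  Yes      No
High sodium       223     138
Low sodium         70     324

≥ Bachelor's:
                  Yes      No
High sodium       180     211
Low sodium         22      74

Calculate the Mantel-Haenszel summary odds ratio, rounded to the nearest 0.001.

6.067

OR_MH = Σ(aᵢdᵢ/nᵢ) / Σ(bᵢcᵢ/nᵢ), where nᵢ is the stratum total.
Stratum 1 (≤ High school): n = 200; a·d/n = 50·104/200 = 26.0000; b·c/n = 32·14/200 = 2.2400
Stratum 2 (Some college): n = 755; a·d/n = 223·324/755 = 95.6980; b·c/n = 138·70/755 = 12.7947
Stratum 3 (≥ Bachelor's): n = 487; a·d/n = 180·74/487 = 27.3511; b·c/n = 211·22/487 = 9.5318
OR_MH = (26.0000 + 95.6980 + 27.3511) / (2.2400 + 12.7947 + 9.5318) = 149.0491 / 24.5665 = 6.06716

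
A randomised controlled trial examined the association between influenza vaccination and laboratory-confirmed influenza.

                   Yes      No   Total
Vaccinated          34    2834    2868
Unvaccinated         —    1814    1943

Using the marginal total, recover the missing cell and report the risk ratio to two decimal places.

0.18

The missing cell is in the unexposed row: 1943 − 1814 = 129.
So a = 34, b = 2834, c = 129, d = 1814.
RR = [a/(a+b)] / [c/(c+d)] = (34/2868) / (129/1943) = 0.01185/0.06639 = 0.17856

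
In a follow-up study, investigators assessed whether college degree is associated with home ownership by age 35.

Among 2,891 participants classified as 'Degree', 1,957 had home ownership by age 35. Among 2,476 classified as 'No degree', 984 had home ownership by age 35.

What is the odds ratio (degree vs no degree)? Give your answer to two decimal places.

From the description: a = 1957, b = 934, c = 984, d = 1492.
OR = (a·d)/(b·c) = (1957 × 1492) / (934 × 984) = 2919844 / 919056 = 3.17700
The odds of home ownership by age 35 are about 3.18 times as high in the degree group.

3.18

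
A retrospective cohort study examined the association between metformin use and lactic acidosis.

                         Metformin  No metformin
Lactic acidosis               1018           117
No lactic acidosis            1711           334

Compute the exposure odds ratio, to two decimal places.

1.70

Reading the table with exposure as columns: a = 1018 (Metformin, case), b = 1711 (Metformin, non-case), c = 117 (No metformin, case), d = 334.
OR = (a·d)/(b·c) = (1018 × 334) / (1711 × 117) = 340012 / 200187 = 1.69847
The odds of lactic acidosis are about 1.70 times as high in the metformin group.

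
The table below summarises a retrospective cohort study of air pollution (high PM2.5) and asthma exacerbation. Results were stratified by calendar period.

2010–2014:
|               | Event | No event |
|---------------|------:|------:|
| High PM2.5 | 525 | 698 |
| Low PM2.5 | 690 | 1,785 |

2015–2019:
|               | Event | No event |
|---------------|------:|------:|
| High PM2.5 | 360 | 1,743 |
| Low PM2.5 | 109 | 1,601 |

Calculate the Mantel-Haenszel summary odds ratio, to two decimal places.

OR_MH = Σ(aᵢdᵢ/nᵢ) / Σ(bᵢcᵢ/nᵢ), where nᵢ is the stratum total.
Stratum 1 (2010–2014): n = 3698; a·d/n = 525·1785/3698 = 253.4140; b·c/n = 698·690/3698 = 130.2380
Stratum 2 (2015–2019): n = 3813; a·d/n = 360·1601/3813 = 151.1566; b·c/n = 1743·109/3813 = 49.8261
OR_MH = (253.4140 + 151.1566) / (130.2380 + 49.8261) = 404.5706 / 180.0641 = 2.24681

2.25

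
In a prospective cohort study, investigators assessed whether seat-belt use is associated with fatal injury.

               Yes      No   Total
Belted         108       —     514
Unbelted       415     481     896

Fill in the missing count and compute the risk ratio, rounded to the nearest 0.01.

The missing cell is in the exposed row: 514 − 108 = 406.
So a = 108, b = 406, c = 415, d = 481.
RR = [a/(a+b)] / [c/(c+d)] = (108/514) / (415/896) = 0.21012/0.46317 = 0.45365

0.45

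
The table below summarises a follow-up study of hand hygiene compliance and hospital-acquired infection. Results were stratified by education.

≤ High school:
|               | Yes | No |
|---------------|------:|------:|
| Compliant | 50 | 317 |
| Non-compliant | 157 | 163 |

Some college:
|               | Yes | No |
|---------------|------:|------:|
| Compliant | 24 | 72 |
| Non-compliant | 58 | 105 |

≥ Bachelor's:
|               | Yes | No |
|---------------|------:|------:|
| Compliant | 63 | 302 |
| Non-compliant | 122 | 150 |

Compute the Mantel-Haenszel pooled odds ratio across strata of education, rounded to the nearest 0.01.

OR_MH = Σ(aᵢdᵢ/nᵢ) / Σ(bᵢcᵢ/nᵢ), where nᵢ is the stratum total.
Stratum 1 (≤ High school): n = 687; a·d/n = 50·163/687 = 11.8632; b·c/n = 317·157/687 = 72.4440
Stratum 2 (Some college): n = 259; a·d/n = 24·105/259 = 9.7297; b·c/n = 72·58/259 = 16.1236
Stratum 3 (≥ Bachelor's): n = 637; a·d/n = 63·150/637 = 14.8352; b·c/n = 302·122/637 = 57.8399
OR_MH = (11.8632 + 9.7297 + 14.8352) / (72.4440 + 16.1236 + 57.8399) = 36.4281 / 146.4074 = 0.24881

0.25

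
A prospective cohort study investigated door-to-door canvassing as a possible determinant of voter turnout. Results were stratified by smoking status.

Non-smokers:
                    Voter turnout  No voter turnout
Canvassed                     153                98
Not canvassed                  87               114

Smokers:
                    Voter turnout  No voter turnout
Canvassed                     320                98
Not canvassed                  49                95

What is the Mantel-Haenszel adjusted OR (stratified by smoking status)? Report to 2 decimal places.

3.38

OR_MH = Σ(aᵢdᵢ/nᵢ) / Σ(bᵢcᵢ/nᵢ), where nᵢ is the stratum total.
Stratum 1 (Non-smokers): n = 452; a·d/n = 153·114/452 = 38.5885; b·c/n = 98·87/452 = 18.8628
Stratum 2 (Smokers): n = 562; a·d/n = 320·95/562 = 54.0925; b·c/n = 98·49/562 = 8.5445
OR_MH = (38.5885 + 54.0925) / (18.8628 + 8.5445) = 92.6810 / 27.4073 = 3.38162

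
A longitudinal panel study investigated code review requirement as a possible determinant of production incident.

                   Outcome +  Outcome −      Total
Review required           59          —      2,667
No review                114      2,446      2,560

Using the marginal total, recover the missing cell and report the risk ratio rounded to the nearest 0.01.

0.50

The missing cell is in the exposed row: 2667 − 59 = 2608.
So a = 59, b = 2608, c = 114, d = 2446.
RR = [a/(a+b)] / [c/(c+d)] = (59/2667) / (114/2560) = 0.02212/0.04453 = 0.49678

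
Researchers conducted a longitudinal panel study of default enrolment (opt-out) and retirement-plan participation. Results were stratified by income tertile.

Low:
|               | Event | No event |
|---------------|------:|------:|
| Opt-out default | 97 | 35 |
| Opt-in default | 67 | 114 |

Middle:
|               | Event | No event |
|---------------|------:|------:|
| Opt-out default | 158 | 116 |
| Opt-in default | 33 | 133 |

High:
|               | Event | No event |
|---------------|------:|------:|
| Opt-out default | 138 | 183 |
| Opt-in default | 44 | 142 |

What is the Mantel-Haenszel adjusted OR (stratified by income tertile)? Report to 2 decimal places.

3.80

OR_MH = Σ(aᵢdᵢ/nᵢ) / Σ(bᵢcᵢ/nᵢ), where nᵢ is the stratum total.
Stratum 1 (Low): n = 313; a·d/n = 97·114/313 = 35.3291; b·c/n = 35·67/313 = 7.4920
Stratum 2 (Middle): n = 440; a·d/n = 158·133/440 = 47.7591; b·c/n = 116·33/440 = 8.7000
Stratum 3 (High): n = 507; a·d/n = 138·142/507 = 38.6509; b·c/n = 183·44/507 = 15.8817
OR_MH = (35.3291 + 47.7591 + 38.6509) / (7.4920 + 8.7000 + 15.8817) = 121.7391 / 32.0737 = 3.79561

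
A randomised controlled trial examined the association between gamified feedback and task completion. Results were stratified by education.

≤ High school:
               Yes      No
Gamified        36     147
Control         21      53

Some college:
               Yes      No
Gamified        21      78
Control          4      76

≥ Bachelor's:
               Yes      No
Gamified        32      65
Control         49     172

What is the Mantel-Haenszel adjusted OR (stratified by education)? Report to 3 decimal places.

OR_MH = Σ(aᵢdᵢ/nᵢ) / Σ(bᵢcᵢ/nᵢ), where nᵢ is the stratum total.
Stratum 1 (≤ High school): n = 257; a·d/n = 36·53/257 = 7.4241; b·c/n = 147·21/257 = 12.0117
Stratum 2 (Some college): n = 179; a·d/n = 21·76/179 = 8.9162; b·c/n = 78·4/179 = 1.7430
Stratum 3 (≥ Bachelor's): n = 318; a·d/n = 32·172/318 = 17.3082; b·c/n = 65·49/318 = 10.0157
OR_MH = (7.4241 + 8.9162 + 17.3082) / (12.0117 + 1.7430 + 10.0157) = 33.6485 / 23.7704 = 1.41556

1.416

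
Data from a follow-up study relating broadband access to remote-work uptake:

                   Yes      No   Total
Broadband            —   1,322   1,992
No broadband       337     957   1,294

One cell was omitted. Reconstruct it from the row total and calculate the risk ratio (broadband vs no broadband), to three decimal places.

The missing cell is in the exposed row: 1992 − 1322 = 670.
So a = 670, b = 1322, c = 337, d = 957.
RR = [a/(a+b)] / [c/(c+d)] = (670/1992) / (337/1294) = 0.33635/0.26043 = 1.29149

1.291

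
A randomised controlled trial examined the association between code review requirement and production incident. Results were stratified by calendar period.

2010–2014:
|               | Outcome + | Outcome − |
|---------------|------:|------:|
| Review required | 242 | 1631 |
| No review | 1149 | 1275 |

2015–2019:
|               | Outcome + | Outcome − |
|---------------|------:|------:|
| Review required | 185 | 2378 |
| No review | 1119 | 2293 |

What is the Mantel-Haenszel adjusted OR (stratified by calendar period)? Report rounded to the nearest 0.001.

0.162

OR_MH = Σ(aᵢdᵢ/nᵢ) / Σ(bᵢcᵢ/nᵢ), where nᵢ is the stratum total.
Stratum 1 (2010–2014): n = 4297; a·d/n = 242·1275/4297 = 71.8059; b·c/n = 1631·1149/4297 = 436.1226
Stratum 2 (2015–2019): n = 5975; a·d/n = 185·2293/5975 = 70.9967; b·c/n = 2378·1119/5975 = 445.3526
OR_MH = (71.8059 + 70.9967) / (436.1226 + 445.3526) = 142.8026 / 881.4753 = 0.16200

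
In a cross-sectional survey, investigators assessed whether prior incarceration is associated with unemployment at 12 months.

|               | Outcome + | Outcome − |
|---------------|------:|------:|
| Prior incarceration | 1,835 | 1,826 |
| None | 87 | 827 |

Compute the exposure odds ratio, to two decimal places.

Cells: a = 1835, b = 1826, c = 87, d = 827.
OR = (a·d)/(b·c) = (1835 × 827) / (1826 × 87) = 1517545 / 158862 = 9.55260
The odds of unemployment at 12 months are about 9.55 times as high in the prior incarceration group.

9.55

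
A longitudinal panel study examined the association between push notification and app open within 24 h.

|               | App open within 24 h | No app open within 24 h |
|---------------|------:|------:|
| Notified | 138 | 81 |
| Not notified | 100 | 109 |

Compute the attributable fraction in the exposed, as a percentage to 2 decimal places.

24.07

Cells: a = 138, b = 81, c = 100, d = 109.
Risk in exposed = 138/219 = 0.63014; risk in unexposed = 100/209 = 0.47847.
RR = 0.63014/0.47847 = 1.31699
AR% = (RR − 1)/RR × 100 = (1.31699 − 1)/1.31699 × 100 = 24.0691%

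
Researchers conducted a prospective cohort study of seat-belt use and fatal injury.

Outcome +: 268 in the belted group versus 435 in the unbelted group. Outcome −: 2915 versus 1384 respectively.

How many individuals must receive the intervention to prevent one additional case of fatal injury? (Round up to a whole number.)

7

Risk in treated group = 268/3183 = 0.08420; risk in control = 435/1819 = 0.23914.
Absolute risk reduction = 0.23914 − 0.08420 = 0.15495
NNT = 1 / ARR = 1 / 0.15495 = 6.454 → round up → 7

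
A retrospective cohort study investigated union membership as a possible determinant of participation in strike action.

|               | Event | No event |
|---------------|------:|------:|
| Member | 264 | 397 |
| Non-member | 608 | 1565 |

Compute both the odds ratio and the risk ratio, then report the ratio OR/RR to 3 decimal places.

1.199

Cells: a = 264, b = 397, c = 608, d = 1565.
OR = (264·1565)/(397·608) = 413160/241376 = 1.71169
Risk in exposed = 264/661 = 0.39939; risk in unexposed = 608/2173 = 0.27980; RR = 1.42744
OR/RR = 1.71169 / 1.42744 = 1.19913
The outcome is not rare, so the OR lies further from 1 than the RR.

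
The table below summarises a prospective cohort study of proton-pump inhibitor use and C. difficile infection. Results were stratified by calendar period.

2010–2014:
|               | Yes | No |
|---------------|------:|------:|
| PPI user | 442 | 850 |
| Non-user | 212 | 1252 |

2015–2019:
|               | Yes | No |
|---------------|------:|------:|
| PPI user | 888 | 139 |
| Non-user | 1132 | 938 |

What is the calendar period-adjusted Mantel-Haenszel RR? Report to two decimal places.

1.74

RR_MH = Σ(aᵢ·n₀ᵢ/nᵢ) / Σ(cᵢ·n₁ᵢ/nᵢ), with n₁ᵢ = aᵢ+bᵢ (exposed), n₀ᵢ = cᵢ+dᵢ (unexposed), nᵢ = n₁ᵢ+n₀ᵢ.
Stratum 1 (2010–2014): n₁ = 1292, n₀ = 1464, n = 2756; a·n₀/n = 442·1464/2756 = 234.7925; c·n₁/n = 212·1292/2756 = 99.3846
Stratum 2 (2015–2019): n₁ = 1027, n₀ = 2070, n = 3097; a·n₀/n = 888·2070/3097 = 593.5292; c·n₁/n = 1132·1027/3097 = 375.3839
RR_MH = (234.7925 + 593.5292) / (99.3846 + 375.3839) = 828.3217 / 474.7685 = 1.74469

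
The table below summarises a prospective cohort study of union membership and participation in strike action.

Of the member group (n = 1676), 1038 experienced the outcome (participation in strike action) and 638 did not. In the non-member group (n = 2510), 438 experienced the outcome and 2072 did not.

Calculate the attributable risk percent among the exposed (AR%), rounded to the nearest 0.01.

71.82

From the description: a = 1038, b = 638, c = 438, d = 2072.
Risk in exposed = 1038/1676 = 0.61933; risk in unexposed = 438/2510 = 0.17450.
RR = 0.61933/0.17450 = 3.54914
AR% = (RR − 1)/RR × 100 = (3.54914 − 1)/3.54914 × 100 = 71.8241%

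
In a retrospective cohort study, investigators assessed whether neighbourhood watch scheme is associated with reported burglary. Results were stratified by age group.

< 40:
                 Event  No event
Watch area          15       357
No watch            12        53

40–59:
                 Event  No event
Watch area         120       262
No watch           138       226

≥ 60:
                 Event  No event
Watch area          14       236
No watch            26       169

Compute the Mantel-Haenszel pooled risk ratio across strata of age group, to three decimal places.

RR_MH = Σ(aᵢ·n₀ᵢ/nᵢ) / Σ(cᵢ·n₁ᵢ/nᵢ), with n₁ᵢ = aᵢ+bᵢ (exposed), n₀ᵢ = cᵢ+dᵢ (unexposed), nᵢ = n₁ᵢ+n₀ᵢ.
Stratum 1 (< 40): n₁ = 372, n₀ = 65, n = 437; a·n₀/n = 15·65/437 = 2.2311; c·n₁/n = 12·372/437 = 10.2151
Stratum 2 (40–59): n₁ = 382, n₀ = 364, n = 746; a·n₀/n = 120·364/746 = 58.5523; c·n₁/n = 138·382/746 = 70.6649
Stratum 3 (≥ 60): n₁ = 250, n₀ = 195, n = 445; a·n₀/n = 14·195/445 = 6.1348; c·n₁/n = 26·250/445 = 14.6067
RR_MH = (2.2311 + 58.5523 + 6.1348) / (10.2151 + 70.6649 + 14.6067) = 66.9182 / 95.4867 = 0.70081

0.701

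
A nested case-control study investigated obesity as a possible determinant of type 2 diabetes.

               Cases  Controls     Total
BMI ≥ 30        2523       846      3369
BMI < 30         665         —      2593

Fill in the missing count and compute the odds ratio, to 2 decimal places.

The missing cell is in the unexposed row: 2593 − 665 = 1928.
So a = 2523, b = 846, c = 665, d = 1928.
OR = (a·d)/(b·c) = (2523 × 1928) / (846 × 665) = 4864344 / 562590 = 8.64634

8.65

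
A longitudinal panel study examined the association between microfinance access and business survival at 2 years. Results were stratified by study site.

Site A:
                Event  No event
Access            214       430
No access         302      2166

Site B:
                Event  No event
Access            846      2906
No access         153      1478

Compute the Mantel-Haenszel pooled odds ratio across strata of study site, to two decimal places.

OR_MH = Σ(aᵢdᵢ/nᵢ) / Σ(bᵢcᵢ/nᵢ), where nᵢ is the stratum total.
Stratum 1 (Site A): n = 3112; a·d/n = 214·2166/3112 = 148.9473; b·c/n = 430·302/3112 = 41.7288
Stratum 2 (Site B): n = 5383; a·d/n = 846·1478/5383 = 232.2846; b·c/n = 2906·153/5383 = 82.5967
OR_MH = (148.9473 + 232.2846) / (41.7288 + 82.5967) = 381.2319 / 124.3255 = 3.06640

3.07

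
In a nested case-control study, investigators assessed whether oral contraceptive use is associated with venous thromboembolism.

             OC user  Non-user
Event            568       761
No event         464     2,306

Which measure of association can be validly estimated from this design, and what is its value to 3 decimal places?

3.709

Reading the table with exposure as columns: a = 568 (OC user, case), b = 464 (OC user, non-case), c = 761 (Non-user, case), d = 2306.
This is a nested case-control study: participants were sampled on outcome status, so risks in the source population cannot be estimated directly — relative risk is not valid here. The odds ratio is the appropriate measure.
OR = (a·d)/(b·c) = (568 × 2306) / (464 × 761) = 1309808 / 353104 = 3.70941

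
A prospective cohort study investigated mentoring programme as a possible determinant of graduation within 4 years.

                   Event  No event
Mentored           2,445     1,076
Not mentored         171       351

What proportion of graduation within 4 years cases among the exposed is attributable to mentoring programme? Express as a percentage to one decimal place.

52.8

Cells: a = 2445, b = 1076, c = 171, d = 351.
Risk in exposed = 2445/3521 = 0.69440; risk in unexposed = 171/522 = 0.32759.
RR = 0.69440/0.32759 = 2.11976
AR% = (RR − 1)/RR × 100 = (2.11976 − 1)/2.11976 × 100 = 52.8249%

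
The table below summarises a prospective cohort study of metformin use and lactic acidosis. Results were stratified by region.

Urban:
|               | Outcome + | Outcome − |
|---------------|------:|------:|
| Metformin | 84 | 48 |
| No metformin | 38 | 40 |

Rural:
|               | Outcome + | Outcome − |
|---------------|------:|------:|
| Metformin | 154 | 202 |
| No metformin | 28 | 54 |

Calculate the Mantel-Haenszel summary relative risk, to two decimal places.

1.29

RR_MH = Σ(aᵢ·n₀ᵢ/nᵢ) / Σ(cᵢ·n₁ᵢ/nᵢ), with n₁ᵢ = aᵢ+bᵢ (exposed), n₀ᵢ = cᵢ+dᵢ (unexposed), nᵢ = n₁ᵢ+n₀ᵢ.
Stratum 1 (Urban): n₁ = 132, n₀ = 78, n = 210; a·n₀/n = 84·78/210 = 31.2000; c·n₁/n = 38·132/210 = 23.8857
Stratum 2 (Rural): n₁ = 356, n₀ = 82, n = 438; a·n₀/n = 154·82/438 = 28.8311; c·n₁/n = 28·356/438 = 22.7580
RR_MH = (31.2000 + 28.8311) / (23.8857 + 22.7580) = 60.0311 / 46.6437 = 1.28701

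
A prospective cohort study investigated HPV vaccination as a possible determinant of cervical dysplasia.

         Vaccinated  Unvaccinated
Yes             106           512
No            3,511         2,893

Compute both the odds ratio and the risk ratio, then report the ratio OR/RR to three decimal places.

Reading the table with exposure as columns: a = 106 (Vaccinated, case), b = 3511 (Vaccinated, non-case), c = 512 (Unvaccinated, case), d = 2893.
OR = (106·2893)/(3511·512) = 306658/1797632 = 0.17059
Risk in exposed = 106/3617 = 0.02931; risk in unexposed = 512/3405 = 0.15037; RR = 0.19490
OR/RR = 0.17059 / 0.19490 = 0.87528
The outcome is not rare, so the OR lies further from 1 than the RR.

0.875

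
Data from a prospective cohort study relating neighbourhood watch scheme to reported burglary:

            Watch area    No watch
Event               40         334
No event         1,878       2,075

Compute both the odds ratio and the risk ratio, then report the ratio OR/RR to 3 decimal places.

Reading the table with exposure as columns: a = 40 (Watch area, case), b = 1878 (Watch area, non-case), c = 334 (No watch, case), d = 2075.
OR = (40·2075)/(1878·334) = 83000/627252 = 0.13232
Risk in exposed = 40/1918 = 0.02086; risk in unexposed = 334/2409 = 0.13865; RR = 0.15042
OR/RR = 0.13232 / 0.15042 = 0.87970
The outcome is not rare, so the OR lies further from 1 than the RR.

0.880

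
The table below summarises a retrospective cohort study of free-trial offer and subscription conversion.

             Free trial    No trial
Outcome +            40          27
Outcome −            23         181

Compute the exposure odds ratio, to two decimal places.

Reading the table with exposure as columns: a = 40 (Free trial, case), b = 23 (Free trial, non-case), c = 27 (No trial, case), d = 181.
OR = (a·d)/(b·c) = (40 × 181) / (23 × 27) = 7240 / 621 = 11.65862
The odds of subscription conversion are about 11.66 times as high in the free trial group.

11.66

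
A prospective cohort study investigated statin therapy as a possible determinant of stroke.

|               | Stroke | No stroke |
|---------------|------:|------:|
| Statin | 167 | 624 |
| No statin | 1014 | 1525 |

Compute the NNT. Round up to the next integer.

Risk in treated group = 167/791 = 0.21113; risk in control = 1014/2539 = 0.39937.
Absolute risk reduction = 0.39937 − 0.21113 = 0.18824
NNT = 1 / ARR = 1 / 0.18824 = 5.312 → round up → 6

6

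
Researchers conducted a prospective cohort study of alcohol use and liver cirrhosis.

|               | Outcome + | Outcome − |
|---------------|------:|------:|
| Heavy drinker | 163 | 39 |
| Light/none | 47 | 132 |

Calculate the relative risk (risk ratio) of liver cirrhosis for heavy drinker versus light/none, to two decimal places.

3.07

Cells: a = 163, b = 39, c = 47, d = 132.
Risk in exposed = 163/202 = 0.80693; risk in unexposed = 47/179 = 0.26257.
RR = 0.80693 / 0.26257 = 3.07320
The risk among the exposed is 3.07 times that among the unexposed.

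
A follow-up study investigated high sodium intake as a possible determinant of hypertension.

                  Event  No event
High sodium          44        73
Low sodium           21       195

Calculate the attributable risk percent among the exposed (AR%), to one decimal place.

74.1

Cells: a = 44, b = 73, c = 21, d = 195.
Risk in exposed = 44/117 = 0.37607; risk in unexposed = 21/216 = 0.09722.
RR = 0.37607/0.09722 = 3.86813
AR% = (RR − 1)/RR × 100 = (3.86813 − 1)/3.86813 × 100 = 74.1477%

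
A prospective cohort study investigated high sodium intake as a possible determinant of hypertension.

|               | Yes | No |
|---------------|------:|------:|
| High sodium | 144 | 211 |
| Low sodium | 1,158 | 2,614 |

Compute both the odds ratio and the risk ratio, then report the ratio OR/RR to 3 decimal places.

Cells: a = 144, b = 211, c = 1158, d = 2614.
OR = (144·2614)/(211·1158) = 376416/244338 = 1.54055
Risk in exposed = 144/355 = 0.40563; risk in unexposed = 1158/3772 = 0.30700; RR = 1.32129
OR/RR = 1.54055 / 1.32129 = 1.16595
The outcome is not rare, so the OR lies further from 1 than the RR.

1.166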